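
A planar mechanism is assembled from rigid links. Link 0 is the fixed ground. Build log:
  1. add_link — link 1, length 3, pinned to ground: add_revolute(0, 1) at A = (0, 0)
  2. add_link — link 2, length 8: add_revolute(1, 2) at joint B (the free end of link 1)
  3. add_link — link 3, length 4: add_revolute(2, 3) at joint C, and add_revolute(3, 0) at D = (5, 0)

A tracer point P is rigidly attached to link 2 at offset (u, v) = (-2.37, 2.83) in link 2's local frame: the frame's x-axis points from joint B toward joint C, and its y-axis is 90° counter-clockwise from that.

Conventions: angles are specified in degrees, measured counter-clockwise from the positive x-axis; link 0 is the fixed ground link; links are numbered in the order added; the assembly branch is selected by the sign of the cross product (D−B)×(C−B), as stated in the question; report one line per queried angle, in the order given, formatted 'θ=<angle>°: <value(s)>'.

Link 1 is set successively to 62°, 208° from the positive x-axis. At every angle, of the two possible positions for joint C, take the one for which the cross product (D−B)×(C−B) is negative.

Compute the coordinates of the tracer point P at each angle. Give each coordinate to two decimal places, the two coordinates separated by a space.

A=(0,0), D=(5.00,0)
θ=62°: B = A + 3.00·(cos62°, sin62°) = (1.4084, 2.6488)
θ=62°: |BD| = 4.4627
θ=62°: circle(B,8.00) ∩ circle(D,4.00): a=7.6092, h=2.4697
θ=62°:   candidates: C₊=(8.9982,0.1200) cross=11.022; C₋=(6.0664,-3.8552) cross=-11.022
θ=62°:   branch - wants cross < 0 → take C=(6.0664,-3.8552) (cross=-11.022)
θ=62°: ex = (C−B)/|BC| = (0.5823,-0.8130); ey = (0.8130,0.5823)
θ=62°: P = B + -2.37·ex + 2.83·ey = (2.3293,6.2234)
θ=208°: B = A + 3.00·(cos208°, sin208°) = (-2.6488, -1.4084)
θ=208°: |BD| = 7.7774
θ=208°: circle(B,8.00) ∩ circle(D,4.00): a=6.9746, h=3.9186
θ=208°:   candidates: C₊=(3.5008,3.7084) cross=30.477; C₋=(4.9200,-3.9992) cross=-30.477
θ=208°:   branch - wants cross < 0 → take C=(4.9200,-3.9992) (cross=-30.477)
θ=208°: ex = (C−B)/|BC| = (0.9461,-0.3238); ey = (0.3238,0.9461)
θ=208°: P = B + -2.37·ex + 2.83·ey = (-3.9746,2.0366)

θ=62°: 2.33 6.22
θ=208°: -3.97 2.04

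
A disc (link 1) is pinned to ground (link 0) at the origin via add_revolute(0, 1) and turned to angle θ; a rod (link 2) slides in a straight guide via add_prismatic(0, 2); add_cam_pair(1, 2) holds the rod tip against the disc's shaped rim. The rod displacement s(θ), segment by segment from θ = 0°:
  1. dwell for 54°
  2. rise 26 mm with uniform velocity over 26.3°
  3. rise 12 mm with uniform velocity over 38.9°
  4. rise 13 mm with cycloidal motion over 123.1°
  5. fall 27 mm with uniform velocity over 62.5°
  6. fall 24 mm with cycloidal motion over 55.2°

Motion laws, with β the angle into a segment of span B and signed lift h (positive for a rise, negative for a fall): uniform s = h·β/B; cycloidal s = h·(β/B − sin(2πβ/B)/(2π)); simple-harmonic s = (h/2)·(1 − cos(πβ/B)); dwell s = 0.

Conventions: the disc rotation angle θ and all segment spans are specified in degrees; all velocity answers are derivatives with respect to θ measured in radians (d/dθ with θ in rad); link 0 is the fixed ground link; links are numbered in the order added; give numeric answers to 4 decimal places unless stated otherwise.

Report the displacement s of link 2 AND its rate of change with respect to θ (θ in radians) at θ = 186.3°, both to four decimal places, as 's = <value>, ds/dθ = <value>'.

segment 1 (0° to 54°, dwell): s unchanged at 0.0000
segment 2 (54° to 80.3°, uniform, h = 26) is passed completely: s = 0.0000 + (26) = 26.0000
segment 3 (80.3° to 119.2°, uniform, h = 12) is passed completely: s = 26.0000 + (12) = 38.0000
θ = 186.3° falls in segment 4 (119.2° to 242.3°, cycloidal, h = 13): β = 186.3 − 119.2 = 67.1°, B = 123.1°; Δs = 13·(0.5451 − sin(2π·0.5451)/(2π)) = 7.6644; s = 38.0000 + 7.6644 = 45.6644
velocity in seg [119.2°–242.3°] (cycloidal), θ in radians: β = 67.1° = 1.1711 rad, B = 123.1° = 2.1485 rad; ds/dθ = (h/B)(1 − cos(2πβ/B)) = (13/2.1485)(1 − cos(2π·0.5451)) = 11.860307 mm/rad

s = 45.6644, ds/dθ = 11.8603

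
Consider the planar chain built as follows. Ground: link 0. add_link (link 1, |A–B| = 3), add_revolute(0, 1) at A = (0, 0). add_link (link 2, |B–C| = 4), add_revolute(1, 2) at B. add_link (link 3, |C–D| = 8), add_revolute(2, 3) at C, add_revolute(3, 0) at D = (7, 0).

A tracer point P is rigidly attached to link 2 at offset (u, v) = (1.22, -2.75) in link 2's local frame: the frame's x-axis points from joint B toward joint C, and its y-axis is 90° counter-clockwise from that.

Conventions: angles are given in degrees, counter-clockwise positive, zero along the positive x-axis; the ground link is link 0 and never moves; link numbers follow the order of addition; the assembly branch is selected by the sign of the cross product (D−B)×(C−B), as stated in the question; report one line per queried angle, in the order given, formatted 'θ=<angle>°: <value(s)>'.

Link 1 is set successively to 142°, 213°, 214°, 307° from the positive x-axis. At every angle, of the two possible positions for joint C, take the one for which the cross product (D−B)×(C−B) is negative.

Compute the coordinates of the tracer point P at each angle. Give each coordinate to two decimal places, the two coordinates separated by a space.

A=(0,0), D=(7.00,0)
θ=142°: B = A + 3.00·(cos142°, sin142°) = (-2.3640, 1.8470)
θ=142°: |BD| = 9.5444
θ=142°: circle(B,4.00) ∩ circle(D,8.00): a=2.2577, h=3.3020
θ=142°:   candidates: C₊=(0.4899,4.6496) cross=31.515; C₋=(-0.7880,-1.8294) cross=-31.515
θ=142°:   branch - wants cross < 0 → take C=(-0.7880,-1.8294) (cross=-31.515)
θ=142°: ex = (C−B)/|BC| = (0.3940,-0.9191); ey = (0.9191,0.3940)
θ=142°: P = B + 1.22·ex + -2.75·ey = (-4.4109,-0.3578)
θ=213°: B = A + 3.00·(cos213°, sin213°) = (-2.5160, -1.6339)
θ=213°: |BD| = 9.6553
θ=213°: circle(B,4.00) ∩ circle(D,8.00): a=2.3419, h=3.2427
θ=213°:   candidates: C₊=(-0.7566,1.9584) cross=31.309; C₋=(0.3409,-4.4336) cross=-31.309
θ=213°:   branch - wants cross < 0 → take C=(0.3409,-4.4336) (cross=-31.309)
θ=213°: ex = (C−B)/|BC| = (0.7142,-0.6999); ey = (0.6999,0.7142)
θ=213°: P = B + 1.22·ex + -2.75·ey = (-3.5694,-4.4519)
θ=214°: B = A + 3.00·(cos214°, sin214°) = (-2.4871, -1.6776)
θ=214°: |BD| = 9.6343
θ=214°: circle(B,4.00) ∩ circle(D,8.00): a=2.3260, h=3.2542
θ=214°:   candidates: C₊=(-0.7632,1.9319) cross=31.351; C₋=(0.3700,-4.4770) cross=-31.351
θ=214°:   branch - wants cross < 0 → take C=(0.3700,-4.4770) (cross=-31.351)
θ=214°: ex = (C−B)/|BC| = (0.7143,-0.6999); ey = (0.6999,0.7143)
θ=214°: P = B + 1.22·ex + -2.75·ey = (-3.5403,-4.4957)
θ=307°: B = A + 3.00·(cos307°, sin307°) = (1.8054, -2.3959)
θ=307°: |BD| = 5.7205
θ=307°: circle(B,4.00) ∩ circle(D,8.00): a=-1.3352, h=3.7706
θ=307°:   candidates: C₊=(-0.9863,0.4688) cross=21.569; C₋=(2.1722,-6.3791) cross=-21.569
θ=307°:   branch - wants cross < 0 → take C=(2.1722,-6.3791) (cross=-21.569)
θ=307°: ex = (C−B)/|BC| = (0.0917,-0.9958); ey = (0.9958,0.0917)
θ=307°: P = B + 1.22·ex + -2.75·ey = (-0.8211,-3.8629)

θ=142°: -4.41 -0.36
θ=213°: -3.57 -4.45
θ=214°: -3.54 -4.50
θ=307°: -0.82 -3.86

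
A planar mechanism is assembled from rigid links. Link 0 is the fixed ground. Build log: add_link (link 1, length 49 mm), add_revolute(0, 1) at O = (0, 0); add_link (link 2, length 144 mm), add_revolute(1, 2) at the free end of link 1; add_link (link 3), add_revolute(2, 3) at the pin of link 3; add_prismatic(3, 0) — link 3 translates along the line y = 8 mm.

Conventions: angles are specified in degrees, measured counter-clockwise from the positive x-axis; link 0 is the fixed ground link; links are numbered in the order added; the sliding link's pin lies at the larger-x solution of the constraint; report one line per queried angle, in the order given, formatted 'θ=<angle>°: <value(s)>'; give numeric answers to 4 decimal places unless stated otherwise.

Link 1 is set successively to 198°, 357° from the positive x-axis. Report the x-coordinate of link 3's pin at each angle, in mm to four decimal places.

geometry: r = 49 mm, L = 144 mm, e = 8 mm
θ=198°: crank pin P = (r cos θ, r sin θ) = (-46.601769, -15.141833)
θ=198°: h = r sin θ − e = -15.141833 − 8 = -23.141833
θ=198°: x = r cos θ + √(L² − h²) = -46.601769 + 142.128307 = 95.526537
θ=357°: crank pin P = (r cos θ, r sin θ) = (48.932847, -2.564462)
θ=357°: h = r sin θ − e = -2.564462 − 8 = -10.564462
θ=357°: x = r cos θ + √(L² − h²) = 48.932847 + 143.611950 = 192.544797

θ=198°: 95.5265
θ=357°: 192.5448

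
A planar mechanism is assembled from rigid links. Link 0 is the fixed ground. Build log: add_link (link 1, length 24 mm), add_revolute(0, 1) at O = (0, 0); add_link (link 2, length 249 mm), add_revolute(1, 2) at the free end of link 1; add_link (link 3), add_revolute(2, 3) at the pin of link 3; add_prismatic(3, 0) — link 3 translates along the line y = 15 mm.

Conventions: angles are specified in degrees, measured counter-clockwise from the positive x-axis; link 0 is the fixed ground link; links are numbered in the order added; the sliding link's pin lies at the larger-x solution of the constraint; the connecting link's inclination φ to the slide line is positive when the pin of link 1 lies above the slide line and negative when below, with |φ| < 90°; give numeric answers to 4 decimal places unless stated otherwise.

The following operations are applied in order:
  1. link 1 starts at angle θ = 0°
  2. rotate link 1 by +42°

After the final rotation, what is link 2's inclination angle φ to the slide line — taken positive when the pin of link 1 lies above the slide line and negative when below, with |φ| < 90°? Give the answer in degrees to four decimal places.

geometry: r = 24 mm, L = 249 mm, e = 15 mm; θ starts at 0°
rotate link 1 by +42°: θ ← 0° +42° = 42°
h = r sin θ − e = 16.059135 − 15 = 1.059135
sin φ = h / L = 1.059135 / 249 = 0.00425355
φ = arcsin(0.00425355) = 0.243711°

0.2437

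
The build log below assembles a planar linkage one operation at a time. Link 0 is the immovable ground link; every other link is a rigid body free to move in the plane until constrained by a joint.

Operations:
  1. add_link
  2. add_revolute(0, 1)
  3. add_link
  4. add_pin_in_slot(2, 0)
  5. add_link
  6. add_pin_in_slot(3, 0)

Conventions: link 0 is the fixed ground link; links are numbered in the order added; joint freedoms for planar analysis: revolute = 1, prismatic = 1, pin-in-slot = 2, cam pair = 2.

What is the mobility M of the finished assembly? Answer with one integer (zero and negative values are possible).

(L,J1,J2)=(1,0,0); link0 fixed
link1: (2,0,0)
R 0-1 [J1]: (2,1,0)
link2: (3,1,0)
PS 2-0 [J2]: (3,1,1)
link3: (4,1,1)
PS 3-0 [J2]: (4,1,2)
Grübler: 3·3 − 2·1 − 2 = 5

M = 5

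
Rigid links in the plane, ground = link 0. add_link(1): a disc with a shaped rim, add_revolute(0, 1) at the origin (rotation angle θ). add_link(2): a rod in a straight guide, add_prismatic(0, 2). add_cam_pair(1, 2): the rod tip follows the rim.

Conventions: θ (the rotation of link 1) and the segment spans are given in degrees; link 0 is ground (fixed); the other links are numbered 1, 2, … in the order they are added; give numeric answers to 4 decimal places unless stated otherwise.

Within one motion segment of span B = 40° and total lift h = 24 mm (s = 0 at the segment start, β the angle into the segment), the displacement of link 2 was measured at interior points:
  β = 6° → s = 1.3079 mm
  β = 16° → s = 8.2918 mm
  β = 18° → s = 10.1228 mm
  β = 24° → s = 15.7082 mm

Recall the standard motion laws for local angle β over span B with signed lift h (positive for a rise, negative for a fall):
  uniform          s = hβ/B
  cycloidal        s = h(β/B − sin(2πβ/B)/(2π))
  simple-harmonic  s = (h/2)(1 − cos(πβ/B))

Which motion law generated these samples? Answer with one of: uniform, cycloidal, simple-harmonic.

candidates at β/B = r: uniform s = h·r (linear in β); cycloidal s = h·(r − sin(2πr)/(2π)); simple-harmonic s = (h/2)(1 − cos(πr))
β=6°: printed 1.3079 | uniform 3.6000, cycloidal 0.5098, simple-harmonic 1.3079
β=16°: printed 8.2918 | uniform 9.6000, cycloidal 7.3548, simple-harmonic 8.2918
β=18°: printed 10.1228 | uniform 10.8000, cycloidal 9.6196, simple-harmonic 10.1228
β=24°: printed 15.7082 | uniform 14.4000, cycloidal 16.6452, simple-harmonic 15.7082
only one law matches every sample → simple-harmonic

simple-harmonic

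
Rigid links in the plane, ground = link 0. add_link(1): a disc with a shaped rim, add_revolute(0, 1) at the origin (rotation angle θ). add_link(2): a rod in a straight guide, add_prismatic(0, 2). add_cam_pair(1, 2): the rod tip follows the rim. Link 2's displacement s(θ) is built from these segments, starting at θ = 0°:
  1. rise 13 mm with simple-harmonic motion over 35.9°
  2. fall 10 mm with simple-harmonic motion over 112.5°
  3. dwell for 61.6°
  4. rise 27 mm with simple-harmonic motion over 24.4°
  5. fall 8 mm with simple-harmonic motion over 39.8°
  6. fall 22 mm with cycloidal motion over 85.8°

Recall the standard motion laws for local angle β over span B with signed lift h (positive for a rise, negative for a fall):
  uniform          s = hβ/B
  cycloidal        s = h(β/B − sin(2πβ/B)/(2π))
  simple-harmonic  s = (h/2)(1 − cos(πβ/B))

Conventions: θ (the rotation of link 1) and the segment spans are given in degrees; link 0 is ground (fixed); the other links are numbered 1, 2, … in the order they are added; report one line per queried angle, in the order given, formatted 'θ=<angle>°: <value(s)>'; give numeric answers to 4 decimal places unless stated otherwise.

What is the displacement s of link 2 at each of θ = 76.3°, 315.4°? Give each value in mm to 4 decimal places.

segment 1 (0° to 35.9°, simple-harmonic, h = 13) is passed completely: s = 0.0000 + (13) = 13.0000
θ = 76.3° falls in segment 2 (35.9° to 148.4°, simple-harmonic, h = -10): β = 76.3 − 35.9 = 40.4°, B = 112.5°; Δs = -10/2·(1 − cos(π·0.3591)) = -2.8585; s = 13.0000 − 2.8585 = 10.1415
segment 2 (35.9° to 148.4°, simple-harmonic, h = -10) is passed completely: s = 13.0000 + (-10) = 3.0000
segment 3 (148.4° to 210°, dwell): s unchanged at 3.0000
segment 4 (210° to 234.4°, simple-harmonic, h = 27) is passed completely: s = 3.0000 + (27) = 30.0000
segment 5 (234.4° to 274.2°, simple-harmonic, h = -8) is passed completely: s = 30.0000 + (-8) = 22.0000
θ = 315.4° falls in segment 6 (274.2° to 360°, cycloidal, h = -22): β = 315.4 − 274.2 = 41.2°, B = 85.8°; Δs = -22·(0.4802 − sin(2π·0.4802)/(2π)) = -10.1293; s = 22.0000 − 10.1293 = 11.8707

θ=76.3°: 10.1415
θ=315.4°: 11.8707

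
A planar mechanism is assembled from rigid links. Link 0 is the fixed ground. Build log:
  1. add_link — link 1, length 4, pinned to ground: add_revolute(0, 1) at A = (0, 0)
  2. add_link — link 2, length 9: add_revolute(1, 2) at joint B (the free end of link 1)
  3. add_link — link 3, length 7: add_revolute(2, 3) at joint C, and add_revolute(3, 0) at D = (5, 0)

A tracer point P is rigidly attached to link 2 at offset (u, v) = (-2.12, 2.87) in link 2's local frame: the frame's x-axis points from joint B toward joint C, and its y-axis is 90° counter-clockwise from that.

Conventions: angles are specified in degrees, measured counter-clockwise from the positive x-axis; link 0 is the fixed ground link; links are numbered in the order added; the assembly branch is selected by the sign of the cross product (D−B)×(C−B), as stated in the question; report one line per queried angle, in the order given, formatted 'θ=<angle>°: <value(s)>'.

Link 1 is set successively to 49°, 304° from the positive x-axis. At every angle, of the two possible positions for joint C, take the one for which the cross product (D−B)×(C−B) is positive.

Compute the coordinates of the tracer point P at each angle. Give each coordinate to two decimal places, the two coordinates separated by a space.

A=(0,0), D=(5.00,0)
θ=49°: B = A + 4.00·(cos49°, sin49°) = (2.6242, 3.0188)
θ=49°: |BD| = 3.8416
θ=49°: circle(B,9.00) ∩ circle(D,7.00): a=6.0858, h=6.6305
θ=49°:   candidates: C₊=(11.5984,2.3370) cross=25.472; C₋=(1.1774,-5.8641) cross=-25.472
θ=49°:   branch + wants cross > 0 → take C=(11.5984,2.3370) (cross=25.472)
θ=49°: ex = (C−B)/|BC| = (0.9971,-0.0758); ey = (0.0758,0.9971)
θ=49°: P = B + -2.12·ex + 2.87·ey = (0.7278,6.0412)
θ=304°: B = A + 4.00·(cos304°, sin304°) = (2.2368, -3.3162)
θ=304°: |BD| = 4.3165
θ=304°: circle(B,9.00) ∩ circle(D,7.00): a=5.8650, h=6.8266
θ=304°:   candidates: C₊=(0.7467,5.5596) cross=29.467; C₋=(11.2357,-3.1805) cross=-29.467
θ=304°:   branch + wants cross > 0 → take C=(0.7467,5.5596) (cross=29.467)
θ=304°: ex = (C−B)/|BC| = (-0.1656,0.9862); ey = (-0.9862,-0.1656)
θ=304°: P = B + -2.12·ex + 2.87·ey = (-0.2426,-5.8821)

θ=49°: 0.73 6.04
θ=304°: -0.24 -5.88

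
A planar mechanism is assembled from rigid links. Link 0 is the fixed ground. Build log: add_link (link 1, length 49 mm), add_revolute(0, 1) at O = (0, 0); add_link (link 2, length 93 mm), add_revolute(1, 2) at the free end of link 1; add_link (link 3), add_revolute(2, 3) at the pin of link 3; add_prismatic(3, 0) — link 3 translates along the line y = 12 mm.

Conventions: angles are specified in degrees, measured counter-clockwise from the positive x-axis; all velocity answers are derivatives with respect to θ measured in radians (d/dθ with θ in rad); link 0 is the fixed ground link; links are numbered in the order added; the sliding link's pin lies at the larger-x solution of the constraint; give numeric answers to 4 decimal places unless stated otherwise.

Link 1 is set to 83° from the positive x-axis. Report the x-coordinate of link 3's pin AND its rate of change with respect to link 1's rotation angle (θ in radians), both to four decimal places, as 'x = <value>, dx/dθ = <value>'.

geometry: r = 49 mm, L = 93 mm, e = 12 mm
crank pin P = (r cos θ, r sin θ) = (5.971598, 48.634761)
h = r sin θ − e = 48.634761 − 12 = 36.634761
x = r cos θ + √(L² − h²) = 5.971598 + 85.480374 = 91.451971
dx/dθ = −r sin θ − h·r cos θ/√(L² − h²) (θ in radians; h = 36.634761) = -51.194040

x = 91.4520, dx/dθ = -51.1940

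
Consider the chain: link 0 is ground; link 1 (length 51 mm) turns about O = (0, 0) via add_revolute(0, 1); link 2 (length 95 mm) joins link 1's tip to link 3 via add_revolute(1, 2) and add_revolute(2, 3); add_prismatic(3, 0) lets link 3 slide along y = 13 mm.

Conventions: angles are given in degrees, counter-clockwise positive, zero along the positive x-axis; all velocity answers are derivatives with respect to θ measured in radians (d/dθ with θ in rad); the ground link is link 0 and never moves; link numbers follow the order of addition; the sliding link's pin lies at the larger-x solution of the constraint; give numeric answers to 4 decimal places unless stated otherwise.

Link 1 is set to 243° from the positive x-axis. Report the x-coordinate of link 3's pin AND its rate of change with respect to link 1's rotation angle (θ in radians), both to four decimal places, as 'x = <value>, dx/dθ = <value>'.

geometry: r = 51 mm, L = 95 mm, e = 13 mm
crank pin P = (r cos θ, r sin θ) = (-23.153515, -45.441333)
h = r sin θ − e = -45.441333 − 13 = -58.441333
x = r cos θ + √(L² − h²) = -23.153515 + 74.897334 = 51.743818
dx/dθ = −r sin θ − h·r cos θ/√(L² − h²) (θ in radians; h = -58.441333) = 27.374971

x = 51.7438, dx/dθ = 27.3750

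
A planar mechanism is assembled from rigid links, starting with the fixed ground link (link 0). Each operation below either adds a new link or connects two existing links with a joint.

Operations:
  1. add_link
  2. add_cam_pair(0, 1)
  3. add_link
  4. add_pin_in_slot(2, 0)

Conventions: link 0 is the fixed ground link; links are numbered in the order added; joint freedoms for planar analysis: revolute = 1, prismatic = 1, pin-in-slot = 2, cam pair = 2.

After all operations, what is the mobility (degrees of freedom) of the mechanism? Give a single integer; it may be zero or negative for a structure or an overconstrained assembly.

L=1 J1=0 J2=0
add link → L=2 J1=0 J2=0
C@0,1 dof=2 J2 → L=2 J1=0 J2=1
add link → L=3 J1=0 J2=1
PS@2,0 dof=2 J2 → L=3 J1=0 J2=2
M=3(L−1)−2J1−J2=3·2−2·0−2=4

M = 4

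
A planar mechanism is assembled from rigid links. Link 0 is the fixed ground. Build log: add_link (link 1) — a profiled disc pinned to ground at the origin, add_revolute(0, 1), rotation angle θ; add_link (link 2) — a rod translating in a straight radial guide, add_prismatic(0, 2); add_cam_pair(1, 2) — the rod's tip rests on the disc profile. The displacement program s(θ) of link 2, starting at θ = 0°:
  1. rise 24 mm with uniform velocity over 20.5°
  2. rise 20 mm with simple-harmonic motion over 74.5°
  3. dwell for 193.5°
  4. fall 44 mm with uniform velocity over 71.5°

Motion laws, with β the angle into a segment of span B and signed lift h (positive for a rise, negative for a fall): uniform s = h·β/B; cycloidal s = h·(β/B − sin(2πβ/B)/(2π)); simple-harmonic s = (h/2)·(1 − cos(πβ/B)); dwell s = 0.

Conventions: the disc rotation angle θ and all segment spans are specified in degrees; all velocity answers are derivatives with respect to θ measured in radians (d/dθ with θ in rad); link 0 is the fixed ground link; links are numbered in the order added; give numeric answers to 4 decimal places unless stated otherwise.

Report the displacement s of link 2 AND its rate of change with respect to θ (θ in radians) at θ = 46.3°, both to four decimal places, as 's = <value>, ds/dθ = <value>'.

seg 1 [0°–20.5°] uniform, h=24: full span → s += 24 → s = 24.0000
seg 2 [20.5°–95°] simple-harmonic, h=20: θ=46.3° here. β=25.8, B=74.5. 20/2·(1 − cos(π·0.3463)) = 5.3571 → s = 29.3571
velocity in seg [20.5°–95°] (simple-harmonic), θ in radians: β = 25.8° = 0.4503 rad, B = 74.5° = 1.3003 rad; ds/dθ = (πh/(2B)) sin(πβ/B) = (π·20/(2·1.3003)) sin(π·0.3463) = 21.399029 mm/rad

s = 29.3571, ds/dθ = 21.3990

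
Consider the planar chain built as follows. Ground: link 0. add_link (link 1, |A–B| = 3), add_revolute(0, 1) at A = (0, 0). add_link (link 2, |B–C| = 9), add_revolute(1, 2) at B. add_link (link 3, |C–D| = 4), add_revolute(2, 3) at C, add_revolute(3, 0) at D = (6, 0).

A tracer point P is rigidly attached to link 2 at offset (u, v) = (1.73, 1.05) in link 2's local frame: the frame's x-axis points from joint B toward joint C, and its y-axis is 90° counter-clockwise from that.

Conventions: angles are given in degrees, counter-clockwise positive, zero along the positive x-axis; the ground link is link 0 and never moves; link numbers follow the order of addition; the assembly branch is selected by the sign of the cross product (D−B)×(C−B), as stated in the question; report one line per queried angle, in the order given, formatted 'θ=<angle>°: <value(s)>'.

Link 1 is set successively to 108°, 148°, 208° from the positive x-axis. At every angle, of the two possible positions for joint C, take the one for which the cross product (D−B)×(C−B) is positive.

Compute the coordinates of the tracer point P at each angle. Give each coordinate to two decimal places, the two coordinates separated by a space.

A=(0,0), D=(6.00,0)
θ=108°: B = A + 3.00·(cos108°, sin108°) = (-0.9271, 2.8532)
θ=108°: |BD| = 7.4916
θ=108°: circle(B,9.00) ∩ circle(D,4.00): a=8.0840, h=3.9559
θ=108°:   candidates: C₊=(8.0543,3.4322) cross=29.636; C₋=(5.0411,-3.8834) cross=-29.636
θ=108°:   branch + wants cross > 0 → take C=(8.0543,3.4322) (cross=29.636)
θ=108°: ex = (C−B)/|BC| = (0.9979,0.0643); ey = (-0.0643,0.9979)
θ=108°: P = B + 1.73·ex + 1.05·ey = (0.7318,4.0123)
θ=148°: B = A + 3.00·(cos148°, sin148°) = (-2.5441, 1.5898)
θ=148°: |BD| = 8.6908
θ=148°: circle(B,9.00) ∩ circle(D,4.00): a=8.0850, h=3.9539
θ=148°:   candidates: C₊=(6.1277,3.9980) cross=34.362; C₋=(4.6812,-3.7763) cross=-34.362
θ=148°:   branch + wants cross > 0 → take C=(6.1277,3.9980) (cross=34.362)
θ=148°: ex = (C−B)/|BC| = (0.9635,0.2676); ey = (-0.2676,0.9635)
θ=148°: P = B + 1.73·ex + 1.05·ey = (-1.1582,3.0644)
θ=208°: B = A + 3.00·(cos208°, sin208°) = (-2.6488, -1.4084)
θ=208°: |BD| = 8.7628
θ=208°: circle(B,9.00) ∩ circle(D,4.00): a=8.0903, h=3.9431
θ=208°:   candidates: C₊=(4.7025,3.7837) cross=34.552; C₋=(5.9700,-3.9999) cross=-34.552
θ=208°:   branch + wants cross > 0 → take C=(4.7025,3.7837) (cross=34.552)
θ=208°: ex = (C−B)/|BC| = (0.8168,0.5769); ey = (-0.5769,0.8168)
θ=208°: P = B + 1.73·ex + 1.05·ey = (-1.8415,0.4473)

θ=108°: 0.73 4.01
θ=148°: -1.16 3.06
θ=208°: -1.84 0.45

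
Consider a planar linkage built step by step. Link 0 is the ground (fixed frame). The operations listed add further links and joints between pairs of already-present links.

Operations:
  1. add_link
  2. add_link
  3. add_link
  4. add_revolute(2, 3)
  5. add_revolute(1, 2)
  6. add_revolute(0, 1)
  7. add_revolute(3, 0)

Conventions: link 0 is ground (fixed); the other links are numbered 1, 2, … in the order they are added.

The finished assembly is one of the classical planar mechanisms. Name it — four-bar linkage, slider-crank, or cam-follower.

links: 4 (incl. ground); joints: 4 revolute, 0 prismatic, 0 higher (cam) pair, forming one closed loop
4 links in a single 4R loop → four-bar linkage

four-bar linkage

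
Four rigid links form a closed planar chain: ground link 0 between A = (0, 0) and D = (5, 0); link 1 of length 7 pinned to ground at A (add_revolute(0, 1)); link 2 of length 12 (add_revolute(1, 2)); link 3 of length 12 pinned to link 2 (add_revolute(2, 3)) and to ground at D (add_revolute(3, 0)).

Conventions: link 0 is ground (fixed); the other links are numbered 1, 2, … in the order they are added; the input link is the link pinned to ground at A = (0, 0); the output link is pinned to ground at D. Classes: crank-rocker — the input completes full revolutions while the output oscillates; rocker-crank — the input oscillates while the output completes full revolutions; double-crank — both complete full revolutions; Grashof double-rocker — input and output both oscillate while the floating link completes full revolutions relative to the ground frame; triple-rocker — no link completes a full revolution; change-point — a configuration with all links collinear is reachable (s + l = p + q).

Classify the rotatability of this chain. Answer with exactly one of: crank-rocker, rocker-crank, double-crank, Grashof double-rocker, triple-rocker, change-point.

lengths: ground=5, input=7, coupler=12, output=12
sorted: s=5 (shortest), l=12 (longest), p+q=19
s + l = 17 vs p + q = 19
s + l < p + q (Grashof) with shortest = ground link → double-crank

double-crank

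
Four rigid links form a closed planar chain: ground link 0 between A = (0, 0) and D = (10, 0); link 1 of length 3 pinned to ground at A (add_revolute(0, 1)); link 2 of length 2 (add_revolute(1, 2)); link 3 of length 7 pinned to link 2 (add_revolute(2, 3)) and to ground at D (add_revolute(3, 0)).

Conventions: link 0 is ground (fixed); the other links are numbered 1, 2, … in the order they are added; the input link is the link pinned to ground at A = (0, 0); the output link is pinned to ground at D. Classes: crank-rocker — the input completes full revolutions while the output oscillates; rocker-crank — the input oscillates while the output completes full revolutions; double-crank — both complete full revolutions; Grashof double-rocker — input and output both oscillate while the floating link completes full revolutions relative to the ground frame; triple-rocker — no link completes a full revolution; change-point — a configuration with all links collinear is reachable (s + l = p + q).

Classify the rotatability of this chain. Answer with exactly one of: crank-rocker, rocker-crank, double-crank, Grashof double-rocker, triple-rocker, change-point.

lengths: ground=10, input=3, coupler=2, output=7
sorted: s=2 (shortest), l=10 (longest), p+q=10
s + l = 12 vs p + q = 10
s + l > p + q → non-Grashof → no link fully rotates → triple-rocker

triple-rocker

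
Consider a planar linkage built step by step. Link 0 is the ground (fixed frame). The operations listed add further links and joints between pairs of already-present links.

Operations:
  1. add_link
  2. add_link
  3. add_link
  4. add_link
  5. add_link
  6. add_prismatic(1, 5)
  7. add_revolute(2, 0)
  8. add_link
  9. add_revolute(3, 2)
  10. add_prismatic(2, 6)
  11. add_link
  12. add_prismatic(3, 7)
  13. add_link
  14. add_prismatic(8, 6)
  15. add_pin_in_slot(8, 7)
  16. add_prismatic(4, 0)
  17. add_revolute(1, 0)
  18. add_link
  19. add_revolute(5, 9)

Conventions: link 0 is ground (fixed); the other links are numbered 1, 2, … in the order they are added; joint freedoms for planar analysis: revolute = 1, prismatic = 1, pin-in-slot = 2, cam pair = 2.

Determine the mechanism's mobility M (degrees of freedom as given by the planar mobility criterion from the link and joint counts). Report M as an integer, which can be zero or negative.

link 0 = ground. State L|J1|J2 = 1|0|0
+link1  2|0|0
+link2  3|0|0
+link3  4|0|0
+link4  5|0|0
+link5  6|0|0
P(1,5) f=1→J1  6|1|0
R(2,0) f=1→J1  6|2|0
+link6  7|2|0
R(3,2) f=1→J1  7|3|0
P(2,6) f=1→J1  7|4|0
+link7  8|4|0
P(3,7) f=1→J1  8|5|0
+link8  9|5|0
P(8,6) f=1→J1  9|6|0
PS(8,7) f=2→J2  9|6|1
P(4,0) f=1→J1  9|7|1
R(1,0) f=1→J1  9|8|1
+link9  10|8|1
R(5,9) f=1→J1  10|9|1
M = 3(10−1)−2·9−1 = 27−18−1 = 8

M = 8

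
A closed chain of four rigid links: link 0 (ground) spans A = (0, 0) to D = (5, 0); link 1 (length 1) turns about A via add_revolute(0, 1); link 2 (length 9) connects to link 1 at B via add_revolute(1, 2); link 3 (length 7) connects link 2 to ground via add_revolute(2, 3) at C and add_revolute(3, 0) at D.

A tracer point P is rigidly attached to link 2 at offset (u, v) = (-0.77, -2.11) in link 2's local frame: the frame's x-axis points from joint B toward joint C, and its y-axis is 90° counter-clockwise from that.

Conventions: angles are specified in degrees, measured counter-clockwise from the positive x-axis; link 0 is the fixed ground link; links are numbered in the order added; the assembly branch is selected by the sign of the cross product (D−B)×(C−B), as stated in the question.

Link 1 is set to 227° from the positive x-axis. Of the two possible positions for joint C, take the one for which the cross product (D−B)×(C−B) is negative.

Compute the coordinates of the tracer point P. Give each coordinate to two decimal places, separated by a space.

A=(0,0), D=(5.00,0)
B = A + 1.00·(cos227°, sin227°) = (-0.6820, -0.7314)
|BD| = 5.7289
circle(B,9.00) ∩ circle(D,7.00): a=5.6573, h=6.9996
  candidates: C₊=(4.0354,6.9332) cross=40.100; C₋=(5.8226,-6.9515) cross=-40.100
  branch - wants cross < 0 → take C=(5.8226,-6.9515) (cross=-40.100)
ex = (C−B)/|BC| = (0.7227,-0.6911); ey = (0.6911,0.7227)
P = B + -0.77·ex + -2.11·ey = (-2.6968,-1.7242)

-2.70 -1.72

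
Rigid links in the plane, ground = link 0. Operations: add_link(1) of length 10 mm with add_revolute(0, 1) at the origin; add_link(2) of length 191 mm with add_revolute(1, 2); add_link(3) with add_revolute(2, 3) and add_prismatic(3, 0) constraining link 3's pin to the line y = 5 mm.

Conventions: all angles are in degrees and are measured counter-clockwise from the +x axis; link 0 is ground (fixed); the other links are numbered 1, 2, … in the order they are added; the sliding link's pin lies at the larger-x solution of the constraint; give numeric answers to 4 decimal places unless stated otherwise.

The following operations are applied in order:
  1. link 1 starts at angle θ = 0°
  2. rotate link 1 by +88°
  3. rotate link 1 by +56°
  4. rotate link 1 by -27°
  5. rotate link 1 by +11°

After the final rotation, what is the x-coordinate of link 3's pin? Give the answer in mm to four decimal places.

geometry: r = 10 mm, L = 191 mm, e = 5 mm; θ starts at 0°
rotate link 1 by +88°: θ ← 0° +88° = 88°
rotate link 1 by +56°: θ ← 88° +56° = 144°
rotate link 1 by -27°: θ ← 144° -27° = 117°
rotate link 1 by +11°: θ ← 117° +11° = 128°
crank pin P = (r cos θ, r sin θ) = (-6.156615, 7.880108)
h = r sin θ − e = 7.880108 − 5 = 2.880108
x = r cos θ + √(L² − h²) = -6.156615 + 190.978284 = 184.821669

184.8217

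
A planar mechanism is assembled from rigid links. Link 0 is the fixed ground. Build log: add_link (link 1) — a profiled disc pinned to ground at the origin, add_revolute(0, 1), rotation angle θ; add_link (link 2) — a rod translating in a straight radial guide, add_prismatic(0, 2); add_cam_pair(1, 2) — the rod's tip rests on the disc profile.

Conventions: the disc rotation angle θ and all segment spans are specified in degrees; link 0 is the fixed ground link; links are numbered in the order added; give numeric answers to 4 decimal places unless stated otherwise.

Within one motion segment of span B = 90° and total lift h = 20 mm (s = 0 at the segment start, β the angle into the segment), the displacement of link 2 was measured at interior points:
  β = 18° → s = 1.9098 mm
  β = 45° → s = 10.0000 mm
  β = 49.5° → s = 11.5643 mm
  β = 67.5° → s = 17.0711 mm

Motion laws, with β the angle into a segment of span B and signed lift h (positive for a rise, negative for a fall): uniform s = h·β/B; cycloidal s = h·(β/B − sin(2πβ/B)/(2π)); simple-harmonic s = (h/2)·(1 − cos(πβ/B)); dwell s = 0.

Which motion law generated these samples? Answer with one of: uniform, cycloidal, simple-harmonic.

candidates at β/B = r: uniform s = h·r (linear in β); cycloidal s = h·(r − sin(2πr)/(2π)); simple-harmonic s = (h/2)(1 − cos(πr))
β=18°: printed 1.9098 | uniform 4.0000, cycloidal 0.9727, simple-harmonic 1.9098
β=45°: printed 10.0000 | uniform 10.0000, cycloidal 10.0000, simple-harmonic 10.0000
β=49.5°: printed 11.5643 | uniform 11.0000, cycloidal 11.9836, simple-harmonic 11.5643
β=67.5°: printed 17.0711 | uniform 15.0000, cycloidal 18.1831, simple-harmonic 17.0711
only one law matches every sample → simple-harmonic

simple-harmonic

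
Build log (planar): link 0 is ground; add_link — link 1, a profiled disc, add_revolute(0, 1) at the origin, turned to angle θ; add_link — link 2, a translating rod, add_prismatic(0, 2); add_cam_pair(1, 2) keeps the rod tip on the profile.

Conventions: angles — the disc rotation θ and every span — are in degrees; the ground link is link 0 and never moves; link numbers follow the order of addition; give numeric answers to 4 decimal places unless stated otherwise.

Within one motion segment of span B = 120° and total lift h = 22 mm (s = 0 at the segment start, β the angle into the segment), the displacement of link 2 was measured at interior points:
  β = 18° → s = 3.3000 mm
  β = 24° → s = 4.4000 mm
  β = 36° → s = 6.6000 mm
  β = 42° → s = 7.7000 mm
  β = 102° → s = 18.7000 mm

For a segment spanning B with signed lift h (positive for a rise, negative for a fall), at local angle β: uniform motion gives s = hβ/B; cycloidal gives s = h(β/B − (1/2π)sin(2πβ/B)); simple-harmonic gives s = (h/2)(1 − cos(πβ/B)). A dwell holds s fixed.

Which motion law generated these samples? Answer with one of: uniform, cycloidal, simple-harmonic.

candidates at β/B = r: uniform s = h·r (linear in β); cycloidal s = h·(r − sin(2πr)/(2π)); simple-harmonic s = (h/2)(1 − cos(πr))
β=18°: printed 3.3000 | uniform 3.3000, cycloidal 0.4673, simple-harmonic 1.1989
β=24°: printed 4.4000 | uniform 4.4000, cycloidal 1.0700, simple-harmonic 2.1008
β=36°: printed 6.6000 | uniform 6.6000, cycloidal 3.2700, simple-harmonic 4.5344
β=42°: printed 7.7000 | uniform 7.7000, cycloidal 4.8673, simple-harmonic 6.0061
β=102°: printed 18.7000 | uniform 18.7000, cycloidal 21.5327, simple-harmonic 20.8011
only one law matches every sample → uniform

uniform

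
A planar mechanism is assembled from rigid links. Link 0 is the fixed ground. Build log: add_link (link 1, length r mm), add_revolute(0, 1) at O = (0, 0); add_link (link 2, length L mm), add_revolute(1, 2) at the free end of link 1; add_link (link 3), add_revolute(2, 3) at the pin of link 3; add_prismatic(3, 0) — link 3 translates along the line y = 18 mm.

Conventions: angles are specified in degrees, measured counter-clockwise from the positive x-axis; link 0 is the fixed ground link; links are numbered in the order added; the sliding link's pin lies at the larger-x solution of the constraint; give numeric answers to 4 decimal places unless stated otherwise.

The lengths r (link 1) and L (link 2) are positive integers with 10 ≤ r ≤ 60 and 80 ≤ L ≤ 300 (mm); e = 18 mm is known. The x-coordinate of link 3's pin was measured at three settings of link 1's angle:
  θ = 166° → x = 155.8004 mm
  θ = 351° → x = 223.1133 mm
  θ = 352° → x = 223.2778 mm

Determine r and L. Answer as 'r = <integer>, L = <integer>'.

constraint per measurement: (x − r cos θ)² + (r sin θ − e)² = L²
subtracting the θ₁ and θ₂ equations cancels the r² and L² terms:
r = (x₁² − x₂²) / (2[(x₁cos θ₁ + e sin θ₁) − (x₂cos θ₂ + e sin θ₂)]) = 35.0000 → r = 35
L² = (x₁ − r cos θ₁)² + (r sin θ₁ − e)² = 36100.0154 → L = 190.0000 → L = 190
check at θ₃=352°: x = 223.2778 (printed 223.2778) ✓

r = 35, L = 190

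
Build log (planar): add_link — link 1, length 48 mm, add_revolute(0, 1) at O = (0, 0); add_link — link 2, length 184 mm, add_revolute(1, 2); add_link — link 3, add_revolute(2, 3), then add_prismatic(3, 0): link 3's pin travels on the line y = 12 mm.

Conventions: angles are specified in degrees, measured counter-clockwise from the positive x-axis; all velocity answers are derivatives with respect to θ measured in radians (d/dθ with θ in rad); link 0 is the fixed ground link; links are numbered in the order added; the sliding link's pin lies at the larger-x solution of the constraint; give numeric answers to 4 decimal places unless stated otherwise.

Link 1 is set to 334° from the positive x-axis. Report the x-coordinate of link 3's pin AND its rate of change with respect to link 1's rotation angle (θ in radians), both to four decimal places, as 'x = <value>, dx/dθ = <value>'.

geometry: r = 48 mm, L = 184 mm, e = 12 mm
crank pin P = (r cos θ, r sin θ) = (43.142114, -21.041815)
h = r sin θ − e = -21.041815 − 12 = -33.041815
x = r cos θ + √(L² − h²) = 43.142114 + 181.008946 = 224.151060
dx/dθ = −r sin θ − h·r cos θ/√(L² − h²) (θ in radians; h = -33.041815) = 28.917082

x = 224.1511, dx/dθ = 28.9171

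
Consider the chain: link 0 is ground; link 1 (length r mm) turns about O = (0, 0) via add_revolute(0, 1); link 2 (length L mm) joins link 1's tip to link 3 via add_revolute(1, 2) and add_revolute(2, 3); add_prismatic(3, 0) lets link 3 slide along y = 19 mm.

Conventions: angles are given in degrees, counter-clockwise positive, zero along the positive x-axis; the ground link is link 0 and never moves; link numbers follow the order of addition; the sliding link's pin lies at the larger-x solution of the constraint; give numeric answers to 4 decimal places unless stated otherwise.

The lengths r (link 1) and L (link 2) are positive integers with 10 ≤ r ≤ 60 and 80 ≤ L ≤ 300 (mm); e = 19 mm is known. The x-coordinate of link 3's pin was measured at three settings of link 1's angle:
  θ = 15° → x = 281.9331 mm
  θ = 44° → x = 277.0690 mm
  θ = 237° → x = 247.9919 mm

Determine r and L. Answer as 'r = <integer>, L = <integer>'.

constraint per measurement: (x − r cos θ)² + (r sin θ − e)² = L²
subtracting the θ₁ and θ₂ equations cancels the r² and L² terms:
r = (x₁² − x₂²) / (2[(x₁cos θ₁ + e sin θ₁) − (x₂cos θ₂ + e sin θ₂)]) = 21.0001 → r = 21
L² = (x₁ − r cos θ₁)² + (r sin θ₁ − e)² = 68644.0238 → L = 262.0000 → L = 262
check at θ₃=237°: x = 247.9919 (printed 247.9919) ✓

r = 21, L = 262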